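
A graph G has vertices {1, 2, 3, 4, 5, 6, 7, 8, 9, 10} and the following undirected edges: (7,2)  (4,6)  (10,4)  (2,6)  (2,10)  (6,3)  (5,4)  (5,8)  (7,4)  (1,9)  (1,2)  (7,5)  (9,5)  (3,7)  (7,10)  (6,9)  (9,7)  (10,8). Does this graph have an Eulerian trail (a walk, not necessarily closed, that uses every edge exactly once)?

Degrees: 1:2, 2:4, 3:2, 4:4, 5:4, 6:4, 7:6, 8:2, 9:4, 10:4
Odd-degree vertices: none (0 total).
With 0 odd-degree vertices and all edges in one connected piece, an Eulerian trail exists.

Yes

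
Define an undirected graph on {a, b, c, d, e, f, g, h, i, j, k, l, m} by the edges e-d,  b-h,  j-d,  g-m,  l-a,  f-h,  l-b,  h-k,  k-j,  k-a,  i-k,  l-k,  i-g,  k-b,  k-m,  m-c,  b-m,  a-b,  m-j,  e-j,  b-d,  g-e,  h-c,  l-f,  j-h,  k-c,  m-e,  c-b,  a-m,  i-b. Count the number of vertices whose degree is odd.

Degrees: a:4, b:8, c:4, d:3, e:4, f:2, g:3, h:5, i:3, j:5, k:8, l:4, m:7
Odd-degree vertices: d, g, h, i, j, m.

6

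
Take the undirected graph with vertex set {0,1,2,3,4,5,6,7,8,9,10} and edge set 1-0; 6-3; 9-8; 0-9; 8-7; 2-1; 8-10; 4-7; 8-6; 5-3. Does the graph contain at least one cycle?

No

The graph has 11 vertices, 10 edges, and 1 connected component.
Since 10 = 11 - 1, the graph is a forest and contains no cycle.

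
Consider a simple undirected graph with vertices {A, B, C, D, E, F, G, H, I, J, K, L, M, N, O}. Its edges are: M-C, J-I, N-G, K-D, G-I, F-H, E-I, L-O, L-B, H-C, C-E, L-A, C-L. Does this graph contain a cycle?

No

The graph has 15 vertices, 13 edges, and 2 connected components.
A forest on 15 vertices with 2 components has exactly 13 edges, which matches — so no cycle.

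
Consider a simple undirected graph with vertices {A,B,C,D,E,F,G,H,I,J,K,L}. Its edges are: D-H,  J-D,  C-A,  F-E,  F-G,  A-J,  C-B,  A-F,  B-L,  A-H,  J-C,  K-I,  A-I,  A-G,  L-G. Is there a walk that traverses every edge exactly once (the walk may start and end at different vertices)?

Degrees: A:6, B:2, C:3, D:2, E:1, F:3, G:3, H:2, I:2, J:3, K:1, L:2
Odd-degree vertices: C, E, F, G, J, K (6 total).
With 6 odd-degree vertices (more than two), no single trail can use every edge.

No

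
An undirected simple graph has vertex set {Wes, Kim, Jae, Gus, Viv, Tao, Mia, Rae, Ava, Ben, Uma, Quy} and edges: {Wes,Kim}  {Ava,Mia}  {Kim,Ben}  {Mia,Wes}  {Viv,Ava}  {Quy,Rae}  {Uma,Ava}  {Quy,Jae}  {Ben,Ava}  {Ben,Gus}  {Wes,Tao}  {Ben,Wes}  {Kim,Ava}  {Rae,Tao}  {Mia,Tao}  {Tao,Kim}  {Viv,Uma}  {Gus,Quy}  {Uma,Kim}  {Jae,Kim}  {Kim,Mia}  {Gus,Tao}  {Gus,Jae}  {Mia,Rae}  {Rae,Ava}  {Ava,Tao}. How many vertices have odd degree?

6

Degrees: Wes:4, Kim:7, Jae:3, Gus:4, Viv:2, Tao:6, Mia:5, Rae:4, Ava:7, Ben:4, Uma:3, Quy:3
Odd-degree vertices: Kim, Jae, Mia, Ava, Uma, Quy.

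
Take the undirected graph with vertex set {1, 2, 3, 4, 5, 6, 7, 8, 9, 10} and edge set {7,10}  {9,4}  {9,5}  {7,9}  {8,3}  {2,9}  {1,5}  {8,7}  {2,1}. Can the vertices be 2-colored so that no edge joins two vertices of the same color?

Yes

Partition the vertices as {2, 3, 4, 5, 6, 7} vs {1, 8, 9, 10}. Each listed edge has one endpoint in each part, so the graph is bipartite.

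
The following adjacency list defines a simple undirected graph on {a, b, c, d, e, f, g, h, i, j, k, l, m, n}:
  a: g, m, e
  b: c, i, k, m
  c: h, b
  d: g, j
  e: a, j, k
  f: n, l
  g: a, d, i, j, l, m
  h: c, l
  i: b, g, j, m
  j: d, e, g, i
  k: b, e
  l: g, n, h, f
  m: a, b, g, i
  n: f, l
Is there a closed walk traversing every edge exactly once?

No

Degrees: a:3, b:4, c:2, d:2, e:3, f:2, g:6, h:2, i:4, j:4, k:2, l:4, m:4, n:2
Vertices with odd degree: a, e. An Eulerian circuit requires all degrees even.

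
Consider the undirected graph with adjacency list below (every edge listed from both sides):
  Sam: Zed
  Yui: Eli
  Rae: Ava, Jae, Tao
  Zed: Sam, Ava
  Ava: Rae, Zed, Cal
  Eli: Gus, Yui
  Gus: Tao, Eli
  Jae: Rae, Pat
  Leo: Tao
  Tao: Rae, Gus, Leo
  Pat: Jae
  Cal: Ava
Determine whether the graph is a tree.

Yes

|V| = 12, |E| = 11.
It is connected with exactly 11 edges, hence acyclic — it is a tree.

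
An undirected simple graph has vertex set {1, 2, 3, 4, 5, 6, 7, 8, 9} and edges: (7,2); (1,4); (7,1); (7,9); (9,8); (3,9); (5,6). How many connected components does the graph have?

Component: {5, 6}
Component: {1, 2, 3, 4, 7, 8, 9}

2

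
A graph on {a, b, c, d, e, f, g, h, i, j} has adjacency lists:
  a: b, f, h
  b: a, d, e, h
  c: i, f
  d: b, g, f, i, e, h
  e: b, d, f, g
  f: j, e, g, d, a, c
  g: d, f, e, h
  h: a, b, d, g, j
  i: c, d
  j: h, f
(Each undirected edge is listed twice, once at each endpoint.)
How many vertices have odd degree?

Degrees: a:3, b:4, c:2, d:6, e:4, f:6, g:4, h:5, i:2, j:2
Odd-degree vertices: a, h.

2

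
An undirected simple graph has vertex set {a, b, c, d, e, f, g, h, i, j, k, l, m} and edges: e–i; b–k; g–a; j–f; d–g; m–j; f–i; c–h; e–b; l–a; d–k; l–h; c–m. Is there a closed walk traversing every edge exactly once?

Degrees: a:2, b:2, c:2, d:2, e:2, f:2, g:2, h:2, i:2, j:2, k:2, l:2, m:2
Every vertex has even degree and the edges form a single connected piece, so an Eulerian circuit exists.

Yes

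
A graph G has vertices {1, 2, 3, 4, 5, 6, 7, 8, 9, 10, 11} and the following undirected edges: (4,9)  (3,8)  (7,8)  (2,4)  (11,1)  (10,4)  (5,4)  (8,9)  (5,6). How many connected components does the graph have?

Component: {1, 11}
Component: {2, 3, 4, 5, 6, 7, 8, 9, 10}

2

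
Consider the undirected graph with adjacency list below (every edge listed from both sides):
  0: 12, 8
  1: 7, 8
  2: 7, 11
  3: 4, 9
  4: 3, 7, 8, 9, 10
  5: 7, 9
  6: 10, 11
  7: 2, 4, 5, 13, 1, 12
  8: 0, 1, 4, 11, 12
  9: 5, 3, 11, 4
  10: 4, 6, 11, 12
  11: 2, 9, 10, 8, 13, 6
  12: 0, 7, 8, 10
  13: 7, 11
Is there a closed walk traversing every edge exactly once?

Degrees: 0:2, 1:2, 2:2, 3:2, 4:5, 5:2, 6:2, 7:6, 8:5, 9:4, 10:4, 11:6, 12:4, 13:2
4, 8 have odd degree; an Eulerian circuit needs every degree to be even, so none exists.

No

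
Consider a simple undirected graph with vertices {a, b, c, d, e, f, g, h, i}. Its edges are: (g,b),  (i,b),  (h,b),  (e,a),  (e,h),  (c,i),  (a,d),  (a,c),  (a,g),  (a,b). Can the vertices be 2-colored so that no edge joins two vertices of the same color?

The cycle b-g-a-b has length 3, which is odd, so the graph is not bipartite.

No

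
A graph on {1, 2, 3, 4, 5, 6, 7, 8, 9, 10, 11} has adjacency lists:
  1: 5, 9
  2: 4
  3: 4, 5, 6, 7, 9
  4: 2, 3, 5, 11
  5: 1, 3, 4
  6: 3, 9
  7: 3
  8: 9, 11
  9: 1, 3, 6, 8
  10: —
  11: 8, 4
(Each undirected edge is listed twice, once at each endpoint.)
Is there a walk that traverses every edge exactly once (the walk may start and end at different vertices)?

Degrees: 1:2, 2:1, 3:5, 4:4, 5:3, 6:2, 7:1, 8:2, 9:4, 10:0, 11:2
Odd-degree vertices: 2, 3, 5, 7 (4 total).
With 4 odd-degree vertices (more than two), no single trail can use every edge.

No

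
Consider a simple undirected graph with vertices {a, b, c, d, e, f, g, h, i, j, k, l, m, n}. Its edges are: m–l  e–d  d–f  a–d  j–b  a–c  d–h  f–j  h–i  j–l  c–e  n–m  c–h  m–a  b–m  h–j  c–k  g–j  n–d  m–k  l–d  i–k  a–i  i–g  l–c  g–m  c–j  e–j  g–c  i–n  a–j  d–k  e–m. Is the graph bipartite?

No

l-j-c-l is an odd cycle (length 3), and a bipartite graph can contain only even cycles.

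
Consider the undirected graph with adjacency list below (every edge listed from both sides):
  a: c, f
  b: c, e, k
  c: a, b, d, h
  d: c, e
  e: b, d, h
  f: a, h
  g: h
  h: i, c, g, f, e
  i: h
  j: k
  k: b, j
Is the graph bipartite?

Yes

A valid 2-coloring puts {c, e, f, g, i, k} on one side and {a, b, d, h, j} on the other; every edge crosses between the two sides.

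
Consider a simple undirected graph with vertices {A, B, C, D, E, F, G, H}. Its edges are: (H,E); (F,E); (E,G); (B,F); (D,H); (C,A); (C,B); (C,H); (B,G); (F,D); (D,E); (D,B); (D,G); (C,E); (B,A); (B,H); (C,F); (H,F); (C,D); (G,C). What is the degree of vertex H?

5

Neighbors of H: B, C, D, E, F.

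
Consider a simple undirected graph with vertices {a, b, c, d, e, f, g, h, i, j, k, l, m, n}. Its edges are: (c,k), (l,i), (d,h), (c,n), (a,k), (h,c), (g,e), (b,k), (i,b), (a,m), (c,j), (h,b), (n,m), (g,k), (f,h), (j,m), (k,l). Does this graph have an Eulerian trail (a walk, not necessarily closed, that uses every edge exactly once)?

No

Degrees: a:2, b:3, c:4, d:1, e:1, f:1, g:2, h:4, i:2, j:2, k:5, l:2, m:3, n:2
Odd-degree vertices: b, d, e, f, k, m (6 total).
An Eulerian trail requires 0 or 2 odd-degree vertices; here there are 6.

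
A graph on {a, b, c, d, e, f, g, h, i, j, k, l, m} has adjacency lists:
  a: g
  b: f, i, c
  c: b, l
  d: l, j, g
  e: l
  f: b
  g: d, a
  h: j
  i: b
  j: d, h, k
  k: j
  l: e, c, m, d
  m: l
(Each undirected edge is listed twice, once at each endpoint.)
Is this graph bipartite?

Yes

Partition the vertices as {b, g, j, l} vs {a, c, d, e, f, h, i, k, m}. Each listed edge has one endpoint in each part, so the graph is bipartite.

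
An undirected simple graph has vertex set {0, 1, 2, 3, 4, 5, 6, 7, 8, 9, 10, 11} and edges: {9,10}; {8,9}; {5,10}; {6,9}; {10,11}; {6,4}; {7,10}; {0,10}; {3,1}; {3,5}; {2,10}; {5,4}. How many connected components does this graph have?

1

Component: {0, 1, 2, 3, 4, 5, 6, 7, 8, 9, 10, 11}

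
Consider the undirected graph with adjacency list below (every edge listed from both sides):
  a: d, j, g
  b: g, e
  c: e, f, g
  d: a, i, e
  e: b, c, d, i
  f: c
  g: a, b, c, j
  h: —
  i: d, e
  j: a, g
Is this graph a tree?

No

The graph has 10 vertices and 12 edges.
It is not connected, so it is not a tree.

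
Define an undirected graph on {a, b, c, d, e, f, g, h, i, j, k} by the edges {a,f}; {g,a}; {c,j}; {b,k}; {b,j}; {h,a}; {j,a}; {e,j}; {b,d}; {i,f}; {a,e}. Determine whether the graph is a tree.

The graph has 11 vertices and 11 edges.
Connected but with 11 > 10 edges, so it has a cycle and is not a tree.

No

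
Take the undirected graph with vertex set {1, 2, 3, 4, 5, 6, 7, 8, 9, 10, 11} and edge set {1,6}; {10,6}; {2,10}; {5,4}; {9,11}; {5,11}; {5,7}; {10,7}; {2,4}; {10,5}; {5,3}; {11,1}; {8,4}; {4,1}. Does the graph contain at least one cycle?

Yes

|V| = 11, |E| = 14, number of components = 1.
One cycle is 1-6-10-5-11-1.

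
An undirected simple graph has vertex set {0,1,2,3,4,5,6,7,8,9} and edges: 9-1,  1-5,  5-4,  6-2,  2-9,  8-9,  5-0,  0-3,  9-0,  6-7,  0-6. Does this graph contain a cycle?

|V| = 10, |E| = 11, number of components = 1.
One cycle is 0-9-2-6-0.

Yes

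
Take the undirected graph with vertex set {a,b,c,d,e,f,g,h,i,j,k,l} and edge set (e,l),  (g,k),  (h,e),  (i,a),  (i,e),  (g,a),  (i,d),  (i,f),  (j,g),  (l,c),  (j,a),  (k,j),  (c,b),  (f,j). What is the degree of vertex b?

Neighbors of b: c.

1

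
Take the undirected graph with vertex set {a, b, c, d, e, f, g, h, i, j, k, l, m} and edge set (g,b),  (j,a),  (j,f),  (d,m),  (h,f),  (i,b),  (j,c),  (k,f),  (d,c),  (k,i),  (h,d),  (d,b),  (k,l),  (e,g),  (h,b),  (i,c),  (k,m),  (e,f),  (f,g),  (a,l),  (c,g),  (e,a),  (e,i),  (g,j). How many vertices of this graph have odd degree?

Degrees: a:3, b:4, c:4, d:4, e:4, f:5, g:5, h:3, i:4, j:4, k:4, l:2, m:2
Odd-degree vertices: a, f, g, h.

4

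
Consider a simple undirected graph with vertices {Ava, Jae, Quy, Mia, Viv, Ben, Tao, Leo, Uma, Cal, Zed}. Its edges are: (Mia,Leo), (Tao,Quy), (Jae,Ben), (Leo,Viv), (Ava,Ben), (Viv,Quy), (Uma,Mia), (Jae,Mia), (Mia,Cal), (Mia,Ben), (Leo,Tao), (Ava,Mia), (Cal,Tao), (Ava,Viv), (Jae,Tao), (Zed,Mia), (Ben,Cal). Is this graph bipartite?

Ava-Ben-Mia-Ava is an odd cycle (length 3), and a bipartite graph can contain only even cycles.

No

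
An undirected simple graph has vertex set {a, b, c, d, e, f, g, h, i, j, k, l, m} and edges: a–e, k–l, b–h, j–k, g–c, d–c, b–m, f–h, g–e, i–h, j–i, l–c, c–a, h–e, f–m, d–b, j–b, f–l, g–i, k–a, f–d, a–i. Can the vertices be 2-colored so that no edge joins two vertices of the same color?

Partition the vertices as {b, c, e, f, i, k} vs {a, d, g, h, j, l, m}. Each listed edge has one endpoint in each part, so the graph is bipartite.

Yes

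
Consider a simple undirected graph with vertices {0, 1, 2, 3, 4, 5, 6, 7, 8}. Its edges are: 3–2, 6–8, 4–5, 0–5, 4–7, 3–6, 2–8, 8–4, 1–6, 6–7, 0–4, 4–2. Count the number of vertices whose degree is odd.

Degrees: 0:2, 1:1, 2:3, 3:2, 4:5, 5:2, 6:4, 7:2, 8:3
Odd-degree vertices: 1, 2, 4, 8.

4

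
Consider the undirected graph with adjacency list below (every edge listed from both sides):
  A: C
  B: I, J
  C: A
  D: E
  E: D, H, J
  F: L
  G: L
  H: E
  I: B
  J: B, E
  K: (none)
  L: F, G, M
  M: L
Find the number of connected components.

Component: {K}
Component: {A, C}
Component: {F, G, L, M}
Component: {B, D, E, H, I, J}

4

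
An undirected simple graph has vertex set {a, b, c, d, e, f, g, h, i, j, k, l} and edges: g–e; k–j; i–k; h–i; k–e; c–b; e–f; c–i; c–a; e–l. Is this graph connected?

Component: {d}
Component: {a, b, c, e, f, g, h, i, j, k, l}
There are 2 separate components, so the graph is not connected.

No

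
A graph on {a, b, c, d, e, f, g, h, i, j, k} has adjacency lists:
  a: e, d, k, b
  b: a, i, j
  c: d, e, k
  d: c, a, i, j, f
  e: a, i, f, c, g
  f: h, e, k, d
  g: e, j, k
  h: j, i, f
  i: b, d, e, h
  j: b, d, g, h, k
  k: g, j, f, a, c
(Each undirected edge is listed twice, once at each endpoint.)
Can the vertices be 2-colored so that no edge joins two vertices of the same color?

No

j-g-k-j is an odd cycle (length 3), and a bipartite graph can contain only even cycles.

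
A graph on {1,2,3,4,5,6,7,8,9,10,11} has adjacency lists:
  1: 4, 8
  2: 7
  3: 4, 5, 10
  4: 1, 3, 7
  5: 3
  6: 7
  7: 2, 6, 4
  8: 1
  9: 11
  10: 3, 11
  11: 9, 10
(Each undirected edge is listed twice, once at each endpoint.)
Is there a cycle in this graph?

No

The graph has 11 vertices, 10 edges, and 1 connected component.
Since 10 = 11 - 1, the graph is a forest and contains no cycle.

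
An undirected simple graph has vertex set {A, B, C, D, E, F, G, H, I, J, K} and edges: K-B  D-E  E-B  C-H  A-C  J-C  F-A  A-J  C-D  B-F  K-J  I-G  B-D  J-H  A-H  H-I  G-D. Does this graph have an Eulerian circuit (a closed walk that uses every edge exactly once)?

Degrees: A:4, B:4, C:4, D:4, E:2, F:2, G:2, H:4, I:2, J:4, K:2
All degrees are even and the non-isolated vertices are connected — an Eulerian circuit exists.

Yes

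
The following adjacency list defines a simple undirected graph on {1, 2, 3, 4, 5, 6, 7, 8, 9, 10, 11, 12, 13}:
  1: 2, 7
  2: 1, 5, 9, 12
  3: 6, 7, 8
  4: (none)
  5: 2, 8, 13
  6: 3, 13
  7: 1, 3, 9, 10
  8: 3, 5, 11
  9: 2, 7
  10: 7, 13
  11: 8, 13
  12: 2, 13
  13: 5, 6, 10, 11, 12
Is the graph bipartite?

No

5-8-3-6-13-5 is an odd cycle (length 5), and a bipartite graph can contain only even cycles.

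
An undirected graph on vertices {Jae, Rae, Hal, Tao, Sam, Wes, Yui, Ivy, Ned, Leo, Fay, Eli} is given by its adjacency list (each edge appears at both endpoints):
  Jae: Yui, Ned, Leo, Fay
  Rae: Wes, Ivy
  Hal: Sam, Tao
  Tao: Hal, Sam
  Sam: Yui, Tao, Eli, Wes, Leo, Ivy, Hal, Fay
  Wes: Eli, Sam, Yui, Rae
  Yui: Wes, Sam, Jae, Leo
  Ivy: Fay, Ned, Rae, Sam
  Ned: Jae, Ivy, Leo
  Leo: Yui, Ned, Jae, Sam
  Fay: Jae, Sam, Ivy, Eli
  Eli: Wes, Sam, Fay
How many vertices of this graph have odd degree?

Degrees: Jae:4, Rae:2, Hal:2, Tao:2, Sam:8, Wes:4, Yui:4, Ivy:4, Ned:3, Leo:4, Fay:4, Eli:3
Odd-degree vertices: Ned, Eli.

2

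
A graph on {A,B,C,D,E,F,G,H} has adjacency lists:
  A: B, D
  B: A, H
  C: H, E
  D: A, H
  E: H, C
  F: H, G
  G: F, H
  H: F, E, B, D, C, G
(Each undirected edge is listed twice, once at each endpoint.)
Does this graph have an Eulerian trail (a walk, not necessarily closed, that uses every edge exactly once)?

Degrees: A:2, B:2, C:2, D:2, E:2, F:2, G:2, H:6
Odd-degree vertices: none (0 total).
The non-isolated vertices are connected and exactly 0 have odd degree, so an Eulerian trail exists.

Yes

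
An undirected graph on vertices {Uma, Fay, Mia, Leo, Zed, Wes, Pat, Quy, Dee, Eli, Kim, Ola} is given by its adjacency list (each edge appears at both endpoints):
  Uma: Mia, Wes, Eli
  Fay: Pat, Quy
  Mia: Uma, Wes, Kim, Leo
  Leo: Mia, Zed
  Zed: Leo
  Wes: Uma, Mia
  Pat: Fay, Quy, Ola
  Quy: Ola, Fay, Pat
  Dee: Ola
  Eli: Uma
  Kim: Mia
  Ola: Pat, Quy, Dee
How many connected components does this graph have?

Component: {Fay, Pat, Quy, Dee, Ola}
Component: {Uma, Mia, Leo, Zed, Wes, Eli, Kim}

2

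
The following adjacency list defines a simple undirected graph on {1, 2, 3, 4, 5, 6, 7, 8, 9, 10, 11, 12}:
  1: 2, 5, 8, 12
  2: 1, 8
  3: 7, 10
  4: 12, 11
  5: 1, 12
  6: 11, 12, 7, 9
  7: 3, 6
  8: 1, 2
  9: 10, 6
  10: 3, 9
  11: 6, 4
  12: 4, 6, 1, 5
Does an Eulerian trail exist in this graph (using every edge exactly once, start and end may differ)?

Degrees: 1:4, 2:2, 3:2, 4:2, 5:2, 6:4, 7:2, 8:2, 9:2, 10:2, 11:2, 12:4
Odd-degree vertices: none (0 total).
With 0 odd-degree vertices and all edges in one connected piece, an Eulerian trail exists.

Yes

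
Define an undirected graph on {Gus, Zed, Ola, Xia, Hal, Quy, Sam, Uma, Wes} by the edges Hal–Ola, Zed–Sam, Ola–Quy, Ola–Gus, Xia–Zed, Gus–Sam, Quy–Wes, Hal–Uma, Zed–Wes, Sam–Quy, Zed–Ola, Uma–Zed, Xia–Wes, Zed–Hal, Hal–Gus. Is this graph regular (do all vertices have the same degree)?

Degrees: Gus:3, Zed:6, Ola:4, Xia:2, Hal:4, Quy:3, Sam:3, Uma:2, Wes:3
Degrees are not all equal (e.g. deg(Xia)=2 but deg(Zed)=6); not regular.

No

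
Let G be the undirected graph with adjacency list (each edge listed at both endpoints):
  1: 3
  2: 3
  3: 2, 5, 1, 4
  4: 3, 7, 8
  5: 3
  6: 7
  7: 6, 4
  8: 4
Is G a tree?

Yes

|V| = 8, |E| = 7.
It is connected with exactly 7 edges, hence acyclic — it is a tree.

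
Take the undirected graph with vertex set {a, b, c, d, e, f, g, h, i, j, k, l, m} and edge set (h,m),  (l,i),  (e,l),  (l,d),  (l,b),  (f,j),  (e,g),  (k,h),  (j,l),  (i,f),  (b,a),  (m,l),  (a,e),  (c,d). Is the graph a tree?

The graph has 13 vertices and 14 edges.
Connected but with 14 > 12 edges, so it has a cycle and is not a tree.

No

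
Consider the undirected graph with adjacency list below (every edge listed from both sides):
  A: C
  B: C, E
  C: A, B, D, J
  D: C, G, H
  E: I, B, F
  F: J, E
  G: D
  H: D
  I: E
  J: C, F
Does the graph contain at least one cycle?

The graph has 10 vertices, 10 edges, and 1 connected component.
One cycle is C-J-F-E-B-C.

Yes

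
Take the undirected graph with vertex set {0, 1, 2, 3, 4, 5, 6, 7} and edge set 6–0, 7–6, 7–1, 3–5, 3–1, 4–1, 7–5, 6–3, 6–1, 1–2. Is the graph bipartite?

6-1-7-6 is an odd cycle (length 3), and a bipartite graph can contain only even cycles.

No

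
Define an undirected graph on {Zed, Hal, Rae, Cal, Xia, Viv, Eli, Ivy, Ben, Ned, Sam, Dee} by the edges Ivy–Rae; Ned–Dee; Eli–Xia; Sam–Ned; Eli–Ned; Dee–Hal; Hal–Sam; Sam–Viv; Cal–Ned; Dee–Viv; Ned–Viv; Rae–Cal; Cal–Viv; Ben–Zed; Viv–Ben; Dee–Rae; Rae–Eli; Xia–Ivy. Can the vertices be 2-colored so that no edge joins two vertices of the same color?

Viv-Ned-Dee-Viv is an odd cycle (length 3), and a bipartite graph can contain only even cycles.

No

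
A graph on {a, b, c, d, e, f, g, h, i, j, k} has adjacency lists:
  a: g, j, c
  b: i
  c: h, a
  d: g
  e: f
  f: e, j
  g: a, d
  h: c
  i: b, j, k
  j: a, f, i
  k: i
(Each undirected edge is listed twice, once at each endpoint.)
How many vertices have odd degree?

Degrees: a:3, b:1, c:2, d:1, e:1, f:2, g:2, h:1, i:3, j:3, k:1
Odd-degree vertices: a, b, d, e, h, i, j, k.

8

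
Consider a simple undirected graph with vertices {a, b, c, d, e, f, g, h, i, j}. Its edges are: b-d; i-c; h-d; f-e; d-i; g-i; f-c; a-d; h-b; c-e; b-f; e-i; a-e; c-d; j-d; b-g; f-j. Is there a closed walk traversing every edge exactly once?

Degrees: a:2, b:4, c:4, d:6, e:4, f:4, g:2, h:2, i:4, j:2
All degrees are even and the non-isolated vertices are connected — an Eulerian circuit exists.

Yes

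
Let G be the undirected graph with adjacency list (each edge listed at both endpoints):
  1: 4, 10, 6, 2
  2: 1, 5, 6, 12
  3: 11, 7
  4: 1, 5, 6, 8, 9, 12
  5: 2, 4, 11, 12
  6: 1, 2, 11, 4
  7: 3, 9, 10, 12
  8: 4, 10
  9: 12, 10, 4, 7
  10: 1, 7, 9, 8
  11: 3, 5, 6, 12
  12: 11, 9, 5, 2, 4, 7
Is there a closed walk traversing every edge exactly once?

Yes

Degrees: 1:4, 2:4, 3:2, 4:6, 5:4, 6:4, 7:4, 8:2, 9:4, 10:4, 11:4, 12:6
All degrees are even and the non-isolated vertices are connected — an Eulerian circuit exists.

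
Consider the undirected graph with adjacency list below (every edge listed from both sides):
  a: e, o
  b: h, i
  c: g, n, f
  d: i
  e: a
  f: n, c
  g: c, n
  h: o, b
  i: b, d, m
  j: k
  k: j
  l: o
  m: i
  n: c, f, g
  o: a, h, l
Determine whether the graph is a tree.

No

The graph has 15 vertices and 14 edges.
It splits into 3 components, so it cannot be a tree.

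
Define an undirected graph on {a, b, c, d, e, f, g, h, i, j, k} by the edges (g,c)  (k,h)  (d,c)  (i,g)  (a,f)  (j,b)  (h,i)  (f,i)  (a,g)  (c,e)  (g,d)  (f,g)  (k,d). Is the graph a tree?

No

The graph has 11 vertices and 13 edges.
It is not connected, so it is not a tree.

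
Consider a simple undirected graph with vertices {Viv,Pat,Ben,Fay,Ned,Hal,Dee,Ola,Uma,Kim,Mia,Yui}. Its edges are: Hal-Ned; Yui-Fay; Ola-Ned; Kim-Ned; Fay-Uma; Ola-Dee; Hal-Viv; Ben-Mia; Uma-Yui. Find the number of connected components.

4

Component: {Pat}
Component: {Ben, Mia}
Component: {Fay, Uma, Yui}
Component: {Viv, Ned, Hal, Dee, Ola, Kim}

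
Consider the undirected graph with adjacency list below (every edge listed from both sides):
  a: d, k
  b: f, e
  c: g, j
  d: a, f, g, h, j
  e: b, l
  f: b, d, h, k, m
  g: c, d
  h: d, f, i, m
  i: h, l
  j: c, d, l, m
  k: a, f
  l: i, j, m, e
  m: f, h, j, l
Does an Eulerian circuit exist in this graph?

Degrees: a:2, b:2, c:2, d:5, e:2, f:5, g:2, h:4, i:2, j:4, k:2, l:4, m:4
d, f have odd degree; an Eulerian circuit needs every degree to be even, so none exists.

No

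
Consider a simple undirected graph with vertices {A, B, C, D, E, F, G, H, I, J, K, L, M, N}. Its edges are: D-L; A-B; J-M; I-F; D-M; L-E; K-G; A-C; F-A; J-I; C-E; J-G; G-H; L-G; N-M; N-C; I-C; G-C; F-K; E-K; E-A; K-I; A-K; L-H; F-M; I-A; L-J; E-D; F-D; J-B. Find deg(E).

Neighbors of E: A, C, D, K, L.

5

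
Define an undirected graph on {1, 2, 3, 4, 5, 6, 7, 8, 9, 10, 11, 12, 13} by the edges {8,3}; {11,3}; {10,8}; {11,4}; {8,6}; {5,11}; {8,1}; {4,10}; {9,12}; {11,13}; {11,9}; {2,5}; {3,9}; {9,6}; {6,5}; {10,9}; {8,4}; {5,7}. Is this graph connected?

Yes

Starting from 1 and exploring outward reaches every vertex (1, 8, 10, 4, 6, 3, 9, 11, 5, 12, 13, 2, 7); the graph is connected.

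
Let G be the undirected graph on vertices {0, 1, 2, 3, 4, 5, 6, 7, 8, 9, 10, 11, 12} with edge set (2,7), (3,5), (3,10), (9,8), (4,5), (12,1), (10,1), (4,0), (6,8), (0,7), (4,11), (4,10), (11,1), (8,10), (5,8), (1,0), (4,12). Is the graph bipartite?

Partition the vertices as {1, 3, 4, 7, 8} vs {0, 2, 5, 6, 9, 10, 11, 12}. Each listed edge has one endpoint in each part, so the graph is bipartite.

Yes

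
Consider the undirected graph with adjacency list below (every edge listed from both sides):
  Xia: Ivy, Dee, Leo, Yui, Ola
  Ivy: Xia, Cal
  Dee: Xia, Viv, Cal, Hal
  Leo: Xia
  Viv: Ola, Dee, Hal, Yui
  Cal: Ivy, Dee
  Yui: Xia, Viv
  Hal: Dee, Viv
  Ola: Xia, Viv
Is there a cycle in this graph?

The graph has 9 vertices, 12 edges, and 1 connected component.
Since 12 > 9 - 1, a cycle must exist; for instance Xia-Dee-Cal-Ivy-Xia.

Yes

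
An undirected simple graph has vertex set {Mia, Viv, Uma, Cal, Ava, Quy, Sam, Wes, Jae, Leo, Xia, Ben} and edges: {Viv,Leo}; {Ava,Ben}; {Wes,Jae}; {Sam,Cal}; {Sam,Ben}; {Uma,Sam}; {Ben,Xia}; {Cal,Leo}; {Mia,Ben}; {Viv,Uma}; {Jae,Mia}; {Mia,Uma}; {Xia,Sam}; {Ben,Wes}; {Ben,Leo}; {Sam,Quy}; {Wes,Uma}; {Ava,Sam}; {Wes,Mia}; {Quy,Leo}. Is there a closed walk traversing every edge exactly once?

Yes

Degrees: Mia:4, Viv:2, Uma:4, Cal:2, Ava:2, Quy:2, Sam:6, Wes:4, Jae:2, Leo:4, Xia:2, Ben:6
All degrees are even and the non-isolated vertices are connected — an Eulerian circuit exists.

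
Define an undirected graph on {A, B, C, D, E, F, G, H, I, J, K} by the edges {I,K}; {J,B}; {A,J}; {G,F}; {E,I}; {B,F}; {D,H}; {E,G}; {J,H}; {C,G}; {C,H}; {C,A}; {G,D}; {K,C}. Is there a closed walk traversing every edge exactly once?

No

Degrees: A:2, B:2, C:4, D:2, E:2, F:2, G:4, H:3, I:2, J:3, K:2
H, J have odd degree; an Eulerian circuit needs every degree to be even, so none exists.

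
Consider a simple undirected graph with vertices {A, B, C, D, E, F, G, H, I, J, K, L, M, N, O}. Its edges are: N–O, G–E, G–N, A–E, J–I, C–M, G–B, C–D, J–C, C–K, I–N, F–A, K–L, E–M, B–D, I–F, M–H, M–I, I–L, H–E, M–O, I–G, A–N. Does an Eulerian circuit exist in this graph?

No

Degrees: A:3, B:2, C:4, D:2, E:4, F:2, G:4, H:2, I:6, J:2, K:2, L:2, M:5, N:4, O:2
A, M have odd degree; an Eulerian circuit needs every degree to be even, so none exists.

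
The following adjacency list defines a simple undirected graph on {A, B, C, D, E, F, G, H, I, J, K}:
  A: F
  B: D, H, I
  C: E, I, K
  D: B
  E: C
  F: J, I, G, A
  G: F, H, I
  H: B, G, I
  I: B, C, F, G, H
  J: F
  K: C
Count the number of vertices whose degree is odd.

10

Degrees: A:1, B:3, C:3, D:1, E:1, F:4, G:3, H:3, I:5, J:1, K:1
Odd-degree vertices: A, B, C, D, E, G, H, I, J, K.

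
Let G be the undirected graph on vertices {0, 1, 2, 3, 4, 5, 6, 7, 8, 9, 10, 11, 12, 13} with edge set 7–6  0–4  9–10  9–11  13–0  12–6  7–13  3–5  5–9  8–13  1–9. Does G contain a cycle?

No

The graph has 14 vertices, 11 edges, and 3 connected components.
Since 11 = 14 - 3, the graph is a forest and contains no cycle.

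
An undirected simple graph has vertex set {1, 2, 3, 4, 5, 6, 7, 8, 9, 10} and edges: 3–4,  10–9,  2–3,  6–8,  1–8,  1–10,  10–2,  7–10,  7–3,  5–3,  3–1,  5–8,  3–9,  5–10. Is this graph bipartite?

A valid 2-coloring puts {3, 8, 10} on one side and {1, 2, 4, 5, 6, 7, 9} on the other; every edge crosses between the two sides.

Yes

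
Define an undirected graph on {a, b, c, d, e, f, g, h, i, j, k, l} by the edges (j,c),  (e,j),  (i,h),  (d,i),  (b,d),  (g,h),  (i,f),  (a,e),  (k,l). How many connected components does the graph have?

3

Component: {k, l}
Component: {a, c, e, j}
Component: {b, d, f, g, h, i}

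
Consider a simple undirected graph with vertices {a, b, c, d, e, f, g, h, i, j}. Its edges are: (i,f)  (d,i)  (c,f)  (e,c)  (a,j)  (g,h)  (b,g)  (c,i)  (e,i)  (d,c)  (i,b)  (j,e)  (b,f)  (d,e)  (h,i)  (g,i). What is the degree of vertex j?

2

Neighbors of j: a, e.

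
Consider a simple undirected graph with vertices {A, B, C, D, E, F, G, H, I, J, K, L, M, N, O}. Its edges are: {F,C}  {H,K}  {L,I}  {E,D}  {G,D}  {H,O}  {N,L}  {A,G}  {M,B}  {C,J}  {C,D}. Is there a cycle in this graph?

No

The graph has 15 vertices, 11 edges, and 4 connected components.
Since 11 = 15 - 4, the graph is a forest and contains no cycle.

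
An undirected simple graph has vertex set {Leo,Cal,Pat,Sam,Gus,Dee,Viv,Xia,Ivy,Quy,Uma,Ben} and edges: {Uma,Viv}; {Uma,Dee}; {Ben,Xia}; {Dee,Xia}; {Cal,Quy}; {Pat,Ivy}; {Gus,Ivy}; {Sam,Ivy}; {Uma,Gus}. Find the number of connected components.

Component: {Leo}
Component: {Cal, Quy}
Component: {Pat, Sam, Gus, Dee, Viv, Xia, Ivy, Uma, Ben}

3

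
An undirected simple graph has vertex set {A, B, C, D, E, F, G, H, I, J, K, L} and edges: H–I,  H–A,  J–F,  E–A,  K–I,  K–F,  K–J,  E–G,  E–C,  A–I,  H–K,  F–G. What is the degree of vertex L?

0

L has no neighbors.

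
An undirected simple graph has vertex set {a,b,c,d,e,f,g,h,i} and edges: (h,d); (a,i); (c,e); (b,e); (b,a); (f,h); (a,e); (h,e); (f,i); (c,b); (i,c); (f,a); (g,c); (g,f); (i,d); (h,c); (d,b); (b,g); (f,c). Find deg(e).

Neighbors of e: a, b, c, h.

4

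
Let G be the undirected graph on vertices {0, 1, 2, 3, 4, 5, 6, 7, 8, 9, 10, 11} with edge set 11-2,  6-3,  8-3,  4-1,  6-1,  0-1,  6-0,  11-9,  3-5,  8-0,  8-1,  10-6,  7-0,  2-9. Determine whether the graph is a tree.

No

The graph has 12 vertices and 14 edges.
It is not connected, so it is not a tree.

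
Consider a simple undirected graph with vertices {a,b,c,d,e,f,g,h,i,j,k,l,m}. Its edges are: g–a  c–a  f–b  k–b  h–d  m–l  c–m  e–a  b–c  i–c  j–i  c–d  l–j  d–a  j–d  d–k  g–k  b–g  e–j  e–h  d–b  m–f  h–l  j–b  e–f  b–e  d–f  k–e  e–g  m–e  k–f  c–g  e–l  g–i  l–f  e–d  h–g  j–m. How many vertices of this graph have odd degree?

6

Degrees: a:4, b:7, c:6, d:8, e:10, f:6, g:7, h:4, i:3, j:6, k:5, l:5, m:5
Odd-degree vertices: b, g, i, k, l, m.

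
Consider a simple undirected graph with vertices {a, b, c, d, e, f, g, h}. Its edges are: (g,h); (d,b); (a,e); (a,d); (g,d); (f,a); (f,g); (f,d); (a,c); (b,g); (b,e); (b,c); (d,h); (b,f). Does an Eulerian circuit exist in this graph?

Degrees: a:4, b:5, c:2, d:5, e:2, f:4, g:4, h:2
b, d have odd degree; an Eulerian circuit needs every degree to be even, so none exists.

No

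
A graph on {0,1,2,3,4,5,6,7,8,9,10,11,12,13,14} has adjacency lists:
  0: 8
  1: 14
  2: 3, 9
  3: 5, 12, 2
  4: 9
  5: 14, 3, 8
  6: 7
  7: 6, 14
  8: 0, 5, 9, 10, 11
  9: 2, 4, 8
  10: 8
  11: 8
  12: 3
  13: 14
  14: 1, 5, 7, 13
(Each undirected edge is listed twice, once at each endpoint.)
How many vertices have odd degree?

12

Degrees: 0:1, 1:1, 2:2, 3:3, 4:1, 5:3, 6:1, 7:2, 8:5, 9:3, 10:1, 11:1, 12:1, 13:1, 14:4
Odd-degree vertices: 0, 1, 3, 4, 5, 6, 8, 9, 10, 11, 12, 13.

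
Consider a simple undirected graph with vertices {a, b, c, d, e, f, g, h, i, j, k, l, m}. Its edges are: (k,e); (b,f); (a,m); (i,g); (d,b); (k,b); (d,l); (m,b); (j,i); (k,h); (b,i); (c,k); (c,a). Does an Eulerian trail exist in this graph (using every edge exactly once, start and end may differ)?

No

Degrees: a:2, b:5, c:2, d:2, e:1, f:1, g:1, h:1, i:3, j:1, k:4, l:1, m:2
Odd-degree vertices: b, e, f, g, h, i, j, l (8 total).
With 8 odd-degree vertices (more than two), no single trail can use every edge.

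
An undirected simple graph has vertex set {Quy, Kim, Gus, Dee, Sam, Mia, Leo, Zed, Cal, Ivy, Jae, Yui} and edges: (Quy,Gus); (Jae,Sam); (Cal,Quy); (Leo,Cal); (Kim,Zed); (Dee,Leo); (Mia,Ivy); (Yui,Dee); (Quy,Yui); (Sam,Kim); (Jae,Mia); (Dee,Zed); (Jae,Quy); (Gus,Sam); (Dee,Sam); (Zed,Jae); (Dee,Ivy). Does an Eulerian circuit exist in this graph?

No

Degrees: Quy:4, Kim:2, Gus:2, Dee:5, Sam:4, Mia:2, Leo:2, Zed:3, Cal:2, Ivy:2, Jae:4, Yui:2
Dee, Zed have odd degree; an Eulerian circuit needs every degree to be even, so none exists.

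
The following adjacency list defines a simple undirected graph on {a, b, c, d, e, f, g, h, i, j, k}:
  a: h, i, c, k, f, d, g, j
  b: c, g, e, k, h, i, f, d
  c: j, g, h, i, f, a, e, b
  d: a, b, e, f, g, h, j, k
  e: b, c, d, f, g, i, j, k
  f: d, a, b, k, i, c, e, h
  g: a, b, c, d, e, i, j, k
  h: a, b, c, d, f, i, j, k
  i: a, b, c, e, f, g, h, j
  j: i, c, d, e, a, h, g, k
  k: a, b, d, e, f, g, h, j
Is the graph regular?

Yes

Degrees: a:8, b:8, c:8, d:8, e:8, f:8, g:8, h:8, i:8, j:8, k:8
Every vertex has degree 8, so the graph is 8-regular.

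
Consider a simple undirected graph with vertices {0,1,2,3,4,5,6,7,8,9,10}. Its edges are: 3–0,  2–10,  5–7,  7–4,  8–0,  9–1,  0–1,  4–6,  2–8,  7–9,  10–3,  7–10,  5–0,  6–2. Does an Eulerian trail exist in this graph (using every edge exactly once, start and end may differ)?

Degrees: 0:4, 1:2, 2:3, 3:2, 4:2, 5:2, 6:2, 7:4, 8:2, 9:2, 10:3
Odd-degree vertices: 2, 10 (2 total).
The non-isolated vertices are connected and exactly 2 have odd degree, so an Eulerian trail exists (from 2 to 10).

Yes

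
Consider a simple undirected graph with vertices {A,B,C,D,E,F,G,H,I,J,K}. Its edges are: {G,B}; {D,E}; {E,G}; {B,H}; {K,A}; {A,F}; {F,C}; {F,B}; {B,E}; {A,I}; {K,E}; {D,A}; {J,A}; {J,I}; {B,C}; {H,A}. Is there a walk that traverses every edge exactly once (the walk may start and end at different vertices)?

Degrees: A:6, B:5, C:2, D:2, E:4, F:3, G:2, H:2, I:2, J:2, K:2
Odd-degree vertices: B, F (2 total).
The non-isolated vertices are connected and exactly 2 have odd degree, so an Eulerian trail exists (from B to F).

Yes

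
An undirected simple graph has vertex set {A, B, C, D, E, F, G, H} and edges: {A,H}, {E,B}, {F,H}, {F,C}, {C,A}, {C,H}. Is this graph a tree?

No

|V| = 8, |E| = 6.
It is not connected, so it is not a tree.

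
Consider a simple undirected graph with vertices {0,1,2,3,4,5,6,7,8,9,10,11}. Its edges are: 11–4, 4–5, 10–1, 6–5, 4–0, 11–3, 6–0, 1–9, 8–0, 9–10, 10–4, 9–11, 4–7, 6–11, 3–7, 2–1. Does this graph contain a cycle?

Yes

|V| = 12, |E| = 16, number of components = 1.
Since 16 > 12 - 1, a cycle must exist; for instance 4-7-3-11-4.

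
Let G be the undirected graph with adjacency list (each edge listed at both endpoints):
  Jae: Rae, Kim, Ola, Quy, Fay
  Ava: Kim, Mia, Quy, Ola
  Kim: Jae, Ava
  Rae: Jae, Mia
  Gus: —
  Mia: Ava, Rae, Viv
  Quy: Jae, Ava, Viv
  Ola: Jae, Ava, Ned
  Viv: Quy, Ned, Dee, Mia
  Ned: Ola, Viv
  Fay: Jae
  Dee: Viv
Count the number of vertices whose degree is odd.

6

Degrees: Jae:5, Ava:4, Kim:2, Rae:2, Gus:0, Mia:3, Quy:3, Ola:3, Viv:4, Ned:2, Fay:1, Dee:1
Odd-degree vertices: Jae, Mia, Quy, Ola, Fay, Dee.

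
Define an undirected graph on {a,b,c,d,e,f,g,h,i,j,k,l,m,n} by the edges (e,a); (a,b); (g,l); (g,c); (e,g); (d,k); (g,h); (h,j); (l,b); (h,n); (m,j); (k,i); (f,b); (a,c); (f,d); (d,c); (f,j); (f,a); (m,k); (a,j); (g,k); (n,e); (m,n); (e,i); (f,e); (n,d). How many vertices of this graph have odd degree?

Degrees: a:5, b:3, c:3, d:4, e:5, f:5, g:5, h:3, i:2, j:4, k:4, l:2, m:3, n:4
Odd-degree vertices: a, b, c, e, f, g, h, m.

8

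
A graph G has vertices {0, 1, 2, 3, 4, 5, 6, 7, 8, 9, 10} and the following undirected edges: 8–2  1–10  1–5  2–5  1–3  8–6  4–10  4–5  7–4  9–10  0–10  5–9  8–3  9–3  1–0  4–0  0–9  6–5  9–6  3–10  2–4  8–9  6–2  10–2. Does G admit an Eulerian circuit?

Degrees: 0:4, 1:4, 2:5, 3:4, 4:5, 5:5, 6:4, 7:1, 8:4, 9:6, 10:6
Vertices with odd degree: 2, 4, 5, 7. An Eulerian circuit requires all degrees even.

No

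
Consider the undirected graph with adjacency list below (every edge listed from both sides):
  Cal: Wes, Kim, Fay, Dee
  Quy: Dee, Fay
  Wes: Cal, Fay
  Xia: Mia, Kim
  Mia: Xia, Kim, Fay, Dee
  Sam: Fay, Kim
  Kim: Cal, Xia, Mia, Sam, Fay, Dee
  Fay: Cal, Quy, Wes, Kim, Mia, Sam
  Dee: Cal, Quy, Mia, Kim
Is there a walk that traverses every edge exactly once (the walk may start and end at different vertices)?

Yes

Degrees: Cal:4, Quy:2, Wes:2, Xia:2, Mia:4, Sam:2, Kim:6, Fay:6, Dee:4
Odd-degree vertices: none (0 total).
With 0 odd-degree vertices and all edges in one connected piece, an Eulerian trail exists.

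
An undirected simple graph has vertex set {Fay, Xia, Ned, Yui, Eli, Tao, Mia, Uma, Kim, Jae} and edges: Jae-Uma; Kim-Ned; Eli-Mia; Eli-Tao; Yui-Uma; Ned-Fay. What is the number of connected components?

4

Component: {Xia}
Component: {Fay, Ned, Kim}
Component: {Yui, Uma, Jae}
Component: {Eli, Tao, Mia}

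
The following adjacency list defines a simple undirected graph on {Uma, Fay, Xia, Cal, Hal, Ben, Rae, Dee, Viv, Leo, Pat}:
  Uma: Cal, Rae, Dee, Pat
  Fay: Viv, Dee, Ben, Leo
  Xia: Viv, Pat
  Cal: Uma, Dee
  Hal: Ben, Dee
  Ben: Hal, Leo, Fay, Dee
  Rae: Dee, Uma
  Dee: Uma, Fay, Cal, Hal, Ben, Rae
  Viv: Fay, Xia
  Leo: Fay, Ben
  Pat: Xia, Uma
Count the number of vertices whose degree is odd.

0

Degrees: Uma:4, Fay:4, Xia:2, Cal:2, Hal:2, Ben:4, Rae:2, Dee:6, Viv:2, Leo:2, Pat:2
Odd-degree vertices: none.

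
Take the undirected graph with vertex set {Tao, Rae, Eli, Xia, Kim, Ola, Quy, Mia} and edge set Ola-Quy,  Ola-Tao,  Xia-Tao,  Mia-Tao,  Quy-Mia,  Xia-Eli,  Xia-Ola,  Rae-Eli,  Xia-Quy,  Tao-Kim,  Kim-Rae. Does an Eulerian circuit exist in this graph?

No

Degrees: Tao:4, Rae:2, Eli:2, Xia:4, Kim:2, Ola:3, Quy:3, Mia:2
Vertices with odd degree: Ola, Quy. An Eulerian circuit requires all degrees even.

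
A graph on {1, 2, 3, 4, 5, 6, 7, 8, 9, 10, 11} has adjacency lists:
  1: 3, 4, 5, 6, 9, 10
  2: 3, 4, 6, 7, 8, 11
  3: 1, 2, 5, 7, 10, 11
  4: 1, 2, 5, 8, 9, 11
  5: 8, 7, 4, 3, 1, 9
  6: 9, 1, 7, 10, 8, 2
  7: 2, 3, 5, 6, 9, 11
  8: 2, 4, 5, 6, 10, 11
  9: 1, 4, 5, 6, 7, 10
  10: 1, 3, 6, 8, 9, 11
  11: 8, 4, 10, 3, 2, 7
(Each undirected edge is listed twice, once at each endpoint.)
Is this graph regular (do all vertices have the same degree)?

Degrees: 1:6, 2:6, 3:6, 4:6, 5:6, 6:6, 7:6, 8:6, 9:6, 10:6, 11:6
All degrees equal 6; the graph is regular.

Yes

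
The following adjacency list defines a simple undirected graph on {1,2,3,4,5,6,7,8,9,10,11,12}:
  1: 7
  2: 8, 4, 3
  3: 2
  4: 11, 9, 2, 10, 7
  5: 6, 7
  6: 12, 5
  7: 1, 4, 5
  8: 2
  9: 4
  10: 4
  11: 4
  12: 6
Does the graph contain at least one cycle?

No

|V| = 12, |E| = 11, number of components = 1.
A forest on 12 vertices with 1 component has exactly 11 edges, which matches — so no cycle.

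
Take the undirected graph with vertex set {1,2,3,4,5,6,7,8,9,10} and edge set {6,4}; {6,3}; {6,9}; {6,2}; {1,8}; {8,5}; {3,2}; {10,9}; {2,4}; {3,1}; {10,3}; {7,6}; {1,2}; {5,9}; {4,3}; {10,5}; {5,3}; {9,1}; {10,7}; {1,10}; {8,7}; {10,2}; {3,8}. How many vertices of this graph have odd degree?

6

Degrees: 1:5, 2:5, 3:7, 4:3, 5:4, 6:5, 7:3, 8:4, 9:4, 10:6
Odd-degree vertices: 1, 2, 3, 4, 6, 7.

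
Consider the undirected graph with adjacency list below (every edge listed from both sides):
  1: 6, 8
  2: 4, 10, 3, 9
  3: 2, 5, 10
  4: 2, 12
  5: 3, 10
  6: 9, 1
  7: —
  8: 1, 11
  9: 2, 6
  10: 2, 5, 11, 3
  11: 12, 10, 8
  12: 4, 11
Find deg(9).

Neighbors of 9: 2, 6.

2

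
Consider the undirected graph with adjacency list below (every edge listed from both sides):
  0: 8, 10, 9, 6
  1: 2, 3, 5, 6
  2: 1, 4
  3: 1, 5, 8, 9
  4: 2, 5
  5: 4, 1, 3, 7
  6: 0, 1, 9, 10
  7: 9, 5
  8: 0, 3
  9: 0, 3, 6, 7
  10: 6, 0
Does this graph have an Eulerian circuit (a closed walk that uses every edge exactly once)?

Yes

Degrees: 0:4, 1:4, 2:2, 3:4, 4:2, 5:4, 6:4, 7:2, 8:2, 9:4, 10:2
Every vertex has even degree and the edges form a single connected piece, so an Eulerian circuit exists.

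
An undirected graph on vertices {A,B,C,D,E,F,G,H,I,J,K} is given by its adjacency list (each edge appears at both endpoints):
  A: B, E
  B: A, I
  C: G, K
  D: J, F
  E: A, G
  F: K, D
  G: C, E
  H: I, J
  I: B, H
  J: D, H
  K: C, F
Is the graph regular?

Degrees: A:2, B:2, C:2, D:2, E:2, F:2, G:2, H:2, I:2, J:2, K:2
All degrees equal 2; the graph is regular.

Yes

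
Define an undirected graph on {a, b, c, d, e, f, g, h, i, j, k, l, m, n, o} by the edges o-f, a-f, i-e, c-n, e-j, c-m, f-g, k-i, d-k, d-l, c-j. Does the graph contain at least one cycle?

|V| = 15, |E| = 11, number of components = 4.
Since 11 = 15 - 4, the graph is a forest and contains no cycle.

No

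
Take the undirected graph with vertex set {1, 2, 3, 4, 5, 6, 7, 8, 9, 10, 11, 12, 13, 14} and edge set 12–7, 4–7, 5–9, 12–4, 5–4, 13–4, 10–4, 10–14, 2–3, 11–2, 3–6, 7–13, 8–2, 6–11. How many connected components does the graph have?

3

Component: {1}
Component: {2, 3, 6, 8, 11}
Component: {4, 5, 7, 9, 10, 12, 13, 14}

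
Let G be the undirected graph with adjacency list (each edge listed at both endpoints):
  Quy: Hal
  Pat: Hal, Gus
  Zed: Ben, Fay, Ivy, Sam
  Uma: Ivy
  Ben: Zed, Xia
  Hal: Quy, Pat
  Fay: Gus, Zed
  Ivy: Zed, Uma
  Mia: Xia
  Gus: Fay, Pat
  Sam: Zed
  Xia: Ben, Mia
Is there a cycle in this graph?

|V| = 12, |E| = 11, number of components = 1.
A forest on 12 vertices with 1 component has exactly 11 edges, which matches — so no cycle.

No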